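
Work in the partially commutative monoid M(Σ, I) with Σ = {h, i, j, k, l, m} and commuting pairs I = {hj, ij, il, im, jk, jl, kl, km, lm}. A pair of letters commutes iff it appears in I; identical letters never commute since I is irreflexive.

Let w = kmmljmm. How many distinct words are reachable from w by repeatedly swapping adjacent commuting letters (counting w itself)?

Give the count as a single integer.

0(k) covers ∅
1(m) covers ∅
2(m) covers 1:m
3(l) covers ∅
4(j) covers 2:m
5(m) covers 4:j
6(m) covers 5:m
floor of heap: 0:k, 1:m, 3:l
completions by unplaced set U, small U first (add the entries for U minus each lowest piece of U):
  |U|=1: {0}:1  {3}:1  {6}:1
  |U|=2: {0,3}:2  {0,6}:2  {3,6}:2  {5,6}:1
  |U|=3: {0,3,6}:6  {0,5,6}:3  {3,5,6}:3  {4,5,6}:1
  |U|=4: {0,3,5,6}:12  {0,4,5,6}:4  {2,4,5,6}:1  {3,4,5,6}:4
  |U|=5: {0,2,4,5,6}:5  {0,3,4,5,6}:20  {1,2,4,5,6}:1  {2,3,4,5,6}:5
  start at 0(k): 6
  start at 1(m): 30
  start at 3(l): 6
sum over floor = 42

42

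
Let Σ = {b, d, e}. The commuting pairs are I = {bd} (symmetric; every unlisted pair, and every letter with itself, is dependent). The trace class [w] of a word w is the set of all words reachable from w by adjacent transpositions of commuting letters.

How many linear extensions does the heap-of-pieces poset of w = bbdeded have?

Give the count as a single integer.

#0=b has no predecessor
#1=b depends on [0:b]
#2=d has no predecessor
#3=e depends on [1:b, 2:d]
#4=d depends on [3:e]
#5=e depends on [4:d]
#6=d depends on [5:e]
sources: [0:b, 2:d]
N(rest) = Σ N(rest − s) over sources s of rest; N(one piece) = 1:
  size 1 → [6]=1
  size 2 → [5,6]=1
  size 3 → [4,5,6]=1
  size 4 → [3,4,5,6]=1
  size 5 → [1,3,4,5,6]=1  [2,3,4,5,6]=1
  first=0(b) contributes 2
  first=2(d) contributes 1
|[w]| = 3

3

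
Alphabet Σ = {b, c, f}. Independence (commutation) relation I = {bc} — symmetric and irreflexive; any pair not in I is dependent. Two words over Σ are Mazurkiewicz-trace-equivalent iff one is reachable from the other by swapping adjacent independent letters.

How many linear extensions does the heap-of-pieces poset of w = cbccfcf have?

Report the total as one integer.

drop 0:c onto floor
drop 1:b onto floor
drop 2:c onto {0:c}
drop 3:c onto {2:c}
drop 4:f onto {1:b, 3:c}
drop 5:c onto {4:f}
drop 6:f onto {5:c}
ground layer = {0:c, 1:b}
drop-orders for the pieces not yet dropped (sum over which currently-grounded one goes next):
  1 to go: {6} 1
  2 to go: {5,6} 1
  3 to go: {4,5,6} 1
  4 to go: {1,4,5,6} 1  {3,4,5,6} 1
  5 to go: {1,3,4,5,6} 2  {2,3,4,5,6} 1
  if 0:c drops first: 3 orders
  if 1:b drops first: 1 orders
heap linearizations: 4

4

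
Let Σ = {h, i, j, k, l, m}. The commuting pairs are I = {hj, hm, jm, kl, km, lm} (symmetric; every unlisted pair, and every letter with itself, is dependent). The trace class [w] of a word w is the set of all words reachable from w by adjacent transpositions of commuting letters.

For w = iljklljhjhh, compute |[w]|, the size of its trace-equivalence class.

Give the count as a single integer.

30

#0=i has no predecessor
#1=l depends on [0:i]
#2=j depends on [1:l]
#3=k depends on [2:j]
#4=l depends on [2:j]
#5=l depends on [4:l]
#6=j depends on [3:k, 5:l]
#7=h depends on [3:k, 5:l]
#8=j depends on [6:j]
#9=h depends on [7:h]
#10=h depends on [9:h]
sources: [0:i]
N(rest) = Σ N(rest − s) over sources s of rest; N(one piece) = 1:
  size 1 → [8]=1  [10]=1
  size 2 → [6,8]=1  [8,10]=2  [9,10]=1
  size 3 → [6,8,10]=3  [7,9,10]=1  [8,9,10]=3
  size 4 → [6,8,9,10]=6  [7,8,9,10]=4
  size 5 → [6,7,8,9,10]=10
  size 6 → [3,6,7,8,9,10]=10  [5,6,7,8,9,10]=10
  size 7 → [3,5,6,7,8,9,10]=20  [4,5,6,7,8,9,10]=10
  size 8 → [3,4,5,6,7,8,9,10]=30
  size 9 → [2,3,4,5,6,7,8,9,10]=30
  first=0(i) contributes 30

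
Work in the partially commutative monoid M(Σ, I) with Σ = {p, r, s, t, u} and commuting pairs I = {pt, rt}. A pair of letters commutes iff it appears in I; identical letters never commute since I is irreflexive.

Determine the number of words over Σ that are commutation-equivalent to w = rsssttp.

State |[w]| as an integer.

0(r) covers ∅
1(s) covers 0:r
2(s) covers 1:s
3(s) covers 2:s
4(t) covers 3:s
5(t) covers 4:t
6(p) covers 3:s
floor of heap: 0:r
completions by unplaced set U, small U first (add the entries for U minus each lowest piece of U):
  |U|=1: {5}:1  {6}:1
  |U|=2: {4,5}:1  {5,6}:2
  |U|=3: {4,5,6}:3
  |U|=4: {3,4,5,6}:3
  |U|=5: {2,3,4,5,6}:3
  start at 0(r): 3

3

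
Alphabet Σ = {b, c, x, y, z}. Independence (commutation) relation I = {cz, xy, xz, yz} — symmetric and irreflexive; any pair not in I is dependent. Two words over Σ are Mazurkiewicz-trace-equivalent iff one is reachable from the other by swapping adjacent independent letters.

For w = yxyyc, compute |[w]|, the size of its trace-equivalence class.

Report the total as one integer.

4

drop 0:y onto floor
drop 1:x onto floor
drop 2:y onto {0:y}
drop 3:y onto {2:y}
drop 4:c onto {1:x, 3:y}
ground layer = {0:y, 1:x}
drop-orders for the pieces not yet dropped (sum over which currently-grounded one goes next):
  1 to go: {4} 1
  2 to go: {1,4} 1  {3,4} 1
  3 to go: {1,3,4} 2  {2,3,4} 1
  if 0:y drops first: 3 orders
  if 1:x drops first: 1 orders
heap linearizations: 4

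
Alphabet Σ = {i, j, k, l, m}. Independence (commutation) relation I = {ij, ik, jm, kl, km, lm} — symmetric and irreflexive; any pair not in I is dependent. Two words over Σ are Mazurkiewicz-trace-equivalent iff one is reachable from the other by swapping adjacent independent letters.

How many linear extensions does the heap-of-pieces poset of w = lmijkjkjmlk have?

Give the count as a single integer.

278

#0=l has no predecessor
#1=m has no predecessor
#2=i depends on [0:l, 1:m]
#3=j depends on [0:l]
#4=k depends on [3:j]
#5=j depends on [4:k]
#6=k depends on [5:j]
#7=j depends on [6:k]
#8=m depends on [2:i]
#9=l depends on [2:i, 7:j]
#10=k depends on [7:j]
sources: [0:l, 1:m]
N(rest) = Σ N(rest − s) over sources s of rest; N(one piece) = 1:
  size 1 → [8]=1  [9]=1  [10]=1
  size 2 → [8,9]=2  [8,10]=2  [9,10]=2
  size 3 → [2,8,9]=2  [7,9,10]=2  [8,9,10]=6
  size 4 → [1,2,8,9]=2  [2,8,9,10]=8  [6,7,9,10]=2  [7,8,9,10]=8
  size 5 → [1,2,8,9,10]=10  [2,7,8,9,10]=16  [5,6,7,9,10]=2  [6,7,8,9,10]=10
  size 6 → [1,2,7,8,9,10]=26  [2,6,7,8,9,10]=26  [4,5,6,7,9,10]=2  [5,6,7,8,9,10]=12
  size 7 → [1,2,6,7,8,9,10]=52  [2,5,6,7,8,9,10]=38  [3,4,5,6,7,9,10]=2  [4,5,6,7,8,9,10]=14
  size 8 → [1,2,5,6,7,8,9,10]=90  [2,4,5,6,7,8,9,10]=52  [3,4,5,6,7,8,9,10]=16
  size 9 → [1,2,4,5,6,7,8,9,10]=142  [2,3,4,5,6,7,8,9,10]=68
  first=0(l) contributes 210
  first=1(m) contributes 68
|[w]| = 278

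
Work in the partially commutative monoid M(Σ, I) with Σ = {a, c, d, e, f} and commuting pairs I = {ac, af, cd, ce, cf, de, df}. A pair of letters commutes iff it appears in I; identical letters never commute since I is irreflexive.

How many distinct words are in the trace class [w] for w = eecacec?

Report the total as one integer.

#0=e has no predecessor
#1=e depends on [0:e]
#2=c has no predecessor
#3=a depends on [1:e]
#4=c depends on [2:c]
#5=e depends on [3:a]
#6=c depends on [4:c]
sources: [0:e, 2:c]
N(rest) = Σ N(rest − s) over sources s of rest; N(one piece) = 1:
  size 1 → [5]=1  [6]=1
  size 2 → [3,5]=1  [4,6]=1  [5,6]=2
  size 3 → [1,3,5]=1  [2,4,6]=1  [3,5,6]=3  [4,5,6]=3
  size 4 → [0,1,3,5]=1  [1,3,5,6]=4  [2,4,5,6]=4  [3,4,5,6]=6
  size 5 → [0,1,3,5,6]=5  [1,3,4,5,6]=10  [2,3,4,5,6]=10
  first=0(e) contributes 20
  first=2(c) contributes 15
|[w]| = 35

35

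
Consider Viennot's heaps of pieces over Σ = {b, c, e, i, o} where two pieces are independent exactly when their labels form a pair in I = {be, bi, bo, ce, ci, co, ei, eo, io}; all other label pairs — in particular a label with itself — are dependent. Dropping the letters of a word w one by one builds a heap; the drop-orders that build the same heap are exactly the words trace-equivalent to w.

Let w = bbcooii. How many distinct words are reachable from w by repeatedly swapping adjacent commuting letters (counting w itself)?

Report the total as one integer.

210

drop 0:b onto floor
drop 1:b onto {0:b}
drop 2:c onto {1:b}
drop 3:o onto floor
drop 4:o onto {3:o}
drop 5:i onto floor
drop 6:i onto {5:i}
ground layer = {0:b, 3:o, 5:i}
drop-orders for the pieces not yet dropped (sum over which currently-grounded one goes next):
  1 to go: {2} 1  {4} 1  {6} 1
  2 to go: {1,2} 1  {2,4} 2  {2,6} 2  {3,4} 1  {4,6} 2  {5,6} 1
  3 to go: {0,1,2} 1  {1,2,4} 3  {1,2,6} 3  {2,3,4} 3  {2,4,6} 6  {2,5,6} 3  {3,4,6} 3  {4,5,6} 3
  4 to go: {0,1,2,4} 4  {0,1,2,6} 4  {1,2,3,4} 6  {1,2,4,6} 12  {1,2,5,6} 6  {2,3,4,6} 12  {2,4,5,6} 12  {3,4,5,6} 6
  5 to go: {0,1,2,3,4} 10  {0,1,2,4,6} 20  {0,1,2,5,6} 10  {1,2,3,4,6} 30  {1,2,4,5,6} 30  {2,3,4,5,6} 30
  if 0:b drops first: 90 orders
  if 3:o drops first: 60 orders
  if 5:i drops first: 60 orders
heap linearizations: 210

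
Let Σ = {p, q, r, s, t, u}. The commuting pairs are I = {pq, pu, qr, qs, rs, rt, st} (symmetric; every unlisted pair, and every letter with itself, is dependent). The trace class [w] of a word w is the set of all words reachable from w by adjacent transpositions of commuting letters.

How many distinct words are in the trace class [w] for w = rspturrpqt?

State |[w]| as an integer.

8

0(r) covers ∅
1(s) covers ∅
2(p) covers 0:r, 1:s
3(t) covers 2:p
4(u) covers 3:t
5(r) covers 4:u
6(r) covers 5:r
7(p) covers 6:r
8(q) covers 4:u
9(t) covers 7:p, 8:q
floor of heap: 0:r, 1:s
completions by unplaced set U, small U first (add the entries for U minus each lowest piece of U):
  |U|=1: {9}:1
  |U|=2: {7,9}:1  {8,9}:1
  |U|=3: {6,7,9}:1  {7,8,9}:2
  |U|=4: {5,6,7,9}:1  {6,7,8,9}:3
  |U|=5: {5,6,7,8,9}:4
  |U|=6: {4,5,6,7,8,9}:4
  |U|=7: {3,4,5,6,7,8,9}:4
  |U|=8: {2,3,4,5,6,7,8,9}:4
  start at 0(r): 4
  start at 1(s): 4
sum over floor = 8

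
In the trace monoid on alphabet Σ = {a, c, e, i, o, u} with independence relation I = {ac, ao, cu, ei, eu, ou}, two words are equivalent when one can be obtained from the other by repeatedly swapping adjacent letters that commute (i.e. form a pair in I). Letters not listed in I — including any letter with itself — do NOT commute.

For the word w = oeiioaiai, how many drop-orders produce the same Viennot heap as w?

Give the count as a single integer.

6

0(o) covers ∅
1(e) covers 0:o
2(i) covers 0:o
3(i) covers 2:i
4(o) covers 1:e, 3:i
5(a) covers 1:e, 3:i
6(i) covers 4:o, 5:a
7(a) covers 6:i
8(i) covers 7:a
floor of heap: 0:o
completions by unplaced set U, small U first (add the entries for U minus each lowest piece of U):
  |U|=1: {8}:1
  |U|=2: {7,8}:1
  |U|=3: {6,7,8}:1
  |U|=4: {4,6,7,8}:1  {5,6,7,8}:1
  |U|=5: {4,5,6,7,8}:2
  |U|=6: {1,4,5,6,7,8}:2  {3,4,5,6,7,8}:2
  |U|=7: {1,3,4,5,6,7,8}:4  {2,3,4,5,6,7,8}:2
  start at 0(o): 6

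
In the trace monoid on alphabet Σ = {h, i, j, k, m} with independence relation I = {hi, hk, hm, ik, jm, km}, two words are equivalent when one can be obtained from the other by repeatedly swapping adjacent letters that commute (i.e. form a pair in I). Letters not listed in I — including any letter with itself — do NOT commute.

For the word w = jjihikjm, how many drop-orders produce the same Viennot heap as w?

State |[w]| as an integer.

32

piece 0:j — minimal
piece 1:j rests on {0:j}
piece 2:i rests on {1:j}
piece 3:h rests on {1:j}
piece 4:i rests on {2:i}
piece 5:k rests on {1:j}
piece 6:j rests on {3:h, 4:i, 5:k}
piece 7:m rests on {4:i}
minimal pieces: {0:j}
ways to finish when only these pieces remain (= sum over removing one remaining piece with nothing left below it):
  1 left: {6}→1  {7}→1
  2 left: {3,6}→1  {5,6}→1  {6,7}→2
  3 left: {3,5,6}→2  {3,6,7}→3  {4,6,7}→2  {5,6,7}→3
  4 left: {2,4,6,7}→2  {3,4,6,7}→5  {3,5,6,7}→8  {4,5,6,7}→5
  5 left: {2,3,4,6,7}→7  {2,4,5,6,7}→7  {3,4,5,6,7}→18
  6 left: {2,3,4,5,6,7}→32
  placing 0:j first → 32 extensions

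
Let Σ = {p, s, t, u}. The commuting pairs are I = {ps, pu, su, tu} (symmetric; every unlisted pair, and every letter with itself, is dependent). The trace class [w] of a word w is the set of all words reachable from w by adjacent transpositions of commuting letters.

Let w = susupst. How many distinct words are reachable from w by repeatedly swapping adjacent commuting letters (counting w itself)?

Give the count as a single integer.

0(s) covers ∅
1(u) covers ∅
2(s) covers 0:s
3(u) covers 1:u
4(p) covers ∅
5(s) covers 2:s
6(t) covers 4:p, 5:s
floor of heap: 0:s, 1:u, 4:p
completions by unplaced set U, small U first (add the entries for U minus each lowest piece of U):
  |U|=1: {3}:1  {6}:1
  |U|=2: {1,3}:1  {3,6}:2  {4,6}:1  {5,6}:1
  |U|=3: {1,3,6}:3  {2,5,6}:1  {3,4,6}:3  {3,5,6}:3  {4,5,6}:2
  |U|=4: {0,2,5,6}:1  {1,3,4,6}:6  {1,3,5,6}:6  {2,3,5,6}:4  {2,4,5,6}:3  {3,4,5,6}:8
  |U|=5: {0,2,3,5,6}:5  {0,2,4,5,6}:4  {1,2,3,5,6}:10  {1,3,4,5,6}:20  {2,3,4,5,6}:15
  start at 0(s): 45
  start at 1(u): 24
  start at 4(p): 15
sum over floor = 84

84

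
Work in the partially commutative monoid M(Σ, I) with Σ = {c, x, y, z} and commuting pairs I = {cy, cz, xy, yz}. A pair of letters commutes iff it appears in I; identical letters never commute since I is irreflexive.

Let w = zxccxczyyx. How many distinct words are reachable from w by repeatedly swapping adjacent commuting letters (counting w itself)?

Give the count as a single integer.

piece 0:z — minimal
piece 1:x rests on {0:z}
piece 2:c rests on {1:x}
piece 3:c rests on {2:c}
piece 4:x rests on {3:c}
piece 5:c rests on {4:x}
piece 6:z rests on {4:x}
piece 7:y — minimal
piece 8:y rests on {7:y}
piece 9:x rests on {5:c, 6:z}
minimal pieces: {0:z, 7:y}
ways to finish when only these pieces remain (= sum over removing one remaining piece with nothing left below it):
  1 left: {8}→1  {9}→1
  2 left: {5,9}→1  {6,9}→1  {7,8}→1  {8,9}→2
  3 left: {5,6,9}→2  {5,8,9}→3  {6,8,9}→3  {7,8,9}→3
  4 left: {4,5,6,9}→2  {5,6,8,9}→8  {5,7,8,9}→6  {6,7,8,9}→6
  5 left: {3,4,5,6,9}→2  {4,5,6,8,9}→10  {5,6,7,8,9}→20
  6 left: {2,3,4,5,6,9}→2  {3,4,5,6,8,9}→12  {4,5,6,7,8,9}→30
  7 left: {1,2,3,4,5,6,9}→2  {2,3,4,5,6,8,9}→14  {3,4,5,6,7,8,9}→42
  8 left: {0,1,2,3,4,5,6,9}→2  {1,2,3,4,5,6,8,9}→16  {2,3,4,5,6,7,8,9}→56
  placing 0:z first → 72 extensions
  placing 7:y first → 18 extensions
total linear extensions = 90

90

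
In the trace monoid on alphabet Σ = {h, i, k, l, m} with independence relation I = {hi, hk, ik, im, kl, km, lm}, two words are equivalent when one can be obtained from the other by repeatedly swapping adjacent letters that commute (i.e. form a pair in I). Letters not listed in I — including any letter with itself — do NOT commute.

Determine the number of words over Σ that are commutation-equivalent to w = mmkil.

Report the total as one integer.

30

#0=m has no predecessor
#1=m depends on [0:m]
#2=k has no predecessor
#3=i has no predecessor
#4=l depends on [3:i]
sources: [0:m, 2:k, 3:i]
N(rest) = Σ N(rest − s) over sources s of rest; N(one piece) = 1:
  size 1 → [1]=1  [2]=1  [4]=1
  size 2 → [0,1]=1  [1,2]=2  [1,4]=2  [2,4]=2  [3,4]=1
  size 3 → [0,1,2]=3  [0,1,4]=3  [1,2,4]=6  [1,3,4]=3  [2,3,4]=3
  first=0(m) contributes 12
  first=2(k) contributes 6
  first=3(i) contributes 12
|[w]| = 30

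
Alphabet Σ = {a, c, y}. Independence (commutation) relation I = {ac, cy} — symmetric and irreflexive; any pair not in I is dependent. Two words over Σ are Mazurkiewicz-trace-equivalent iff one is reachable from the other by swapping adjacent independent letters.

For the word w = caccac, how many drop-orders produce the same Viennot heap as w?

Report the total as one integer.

0(c) covers ∅
1(a) covers ∅
2(c) covers 0:c
3(c) covers 2:c
4(a) covers 1:a
5(c) covers 3:c
floor of heap: 0:c, 1:a
completions by unplaced set U, small U first (add the entries for U minus each lowest piece of U):
  |U|=1: {4}:1  {5}:1
  |U|=2: {1,4}:1  {3,5}:1  {4,5}:2
  |U|=3: {1,4,5}:3  {2,3,5}:1  {3,4,5}:3
  |U|=4: {0,2,3,5}:1  {1,3,4,5}:6  {2,3,4,5}:4
  start at 0(c): 10
  start at 1(a): 5
sum over floor = 15

15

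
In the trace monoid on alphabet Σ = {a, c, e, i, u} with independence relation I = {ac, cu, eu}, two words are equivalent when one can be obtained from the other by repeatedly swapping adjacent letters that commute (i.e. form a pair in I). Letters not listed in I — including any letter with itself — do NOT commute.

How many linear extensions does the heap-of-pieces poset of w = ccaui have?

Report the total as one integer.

drop 0:c onto floor
drop 1:c onto {0:c}
drop 2:a onto floor
drop 3:u onto {2:a}
drop 4:i onto {1:c, 3:u}
ground layer = {0:c, 2:a}
drop-orders for the pieces not yet dropped (sum over which currently-grounded one goes next):
  1 to go: {4} 1
  2 to go: {1,4} 1  {3,4} 1
  3 to go: {0,1,4} 1  {1,3,4} 2  {2,3,4} 1
  if 0:c drops first: 3 orders
  if 2:a drops first: 3 orders
heap linearizations: 6

6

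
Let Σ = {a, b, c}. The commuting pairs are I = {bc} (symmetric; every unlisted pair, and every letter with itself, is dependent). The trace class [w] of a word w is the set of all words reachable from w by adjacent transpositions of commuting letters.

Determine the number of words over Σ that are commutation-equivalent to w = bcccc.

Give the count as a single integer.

0(b) covers ∅
1(c) covers ∅
2(c) covers 1:c
3(c) covers 2:c
4(c) covers 3:c
floor of heap: 0:b, 1:c
completions by unplaced set U, small U first (add the entries for U minus each lowest piece of U):
  |U|=1: {0}:1  {4}:1
  |U|=2: {0,4}:2  {3,4}:1
  |U|=3: {0,3,4}:3  {2,3,4}:1
  start at 0(b): 1
  start at 1(c): 4
sum over floor = 5

5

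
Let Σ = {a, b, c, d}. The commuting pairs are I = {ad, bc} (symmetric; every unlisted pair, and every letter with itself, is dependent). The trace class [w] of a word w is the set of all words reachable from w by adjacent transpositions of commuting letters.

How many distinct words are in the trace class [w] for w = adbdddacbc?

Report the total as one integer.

24

drop 0:a onto floor
drop 1:d onto floor
drop 2:b onto {0:a, 1:d}
drop 3:d onto {2:b}
drop 4:d onto {3:d}
drop 5:d onto {4:d}
drop 6:a onto {2:b}
drop 7:c onto {5:d, 6:a}
drop 8:b onto {5:d, 6:a}
drop 9:c onto {7:c}
ground layer = {0:a, 1:d}
drop-orders for the pieces not yet dropped (sum over which currently-grounded one goes next):
  1 to go: {8} 1  {9} 1
  2 to go: {7,9} 1  {8,9} 2
  3 to go: {7,8,9} 3
  4 to go: {5,7,8,9} 3  {6,7,8,9} 3
  5 to go: {4,5,7,8,9} 3  {5,6,7,8,9} 6
  6 to go: {3,4,5,7,8,9} 3  {4,5,6,7,8,9} 9
  7 to go: {3,4,5,6,7,8,9} 12
  8 to go: {2,3,4,5,6,7,8,9} 12
  if 0:a drops first: 12 orders
  if 1:d drops first: 12 orders
heap linearizations: 24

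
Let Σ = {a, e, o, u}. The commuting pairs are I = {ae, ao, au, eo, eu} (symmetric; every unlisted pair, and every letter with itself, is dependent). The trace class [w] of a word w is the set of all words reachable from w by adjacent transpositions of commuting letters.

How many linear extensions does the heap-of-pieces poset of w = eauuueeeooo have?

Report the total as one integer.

2310

#0=e has no predecessor
#1=a has no predecessor
#2=u has no predecessor
#3=u depends on [2:u]
#4=u depends on [3:u]
#5=e depends on [0:e]
#6=e depends on [5:e]
#7=e depends on [6:e]
#8=o depends on [4:u]
#9=o depends on [8:o]
#10=o depends on [9:o]
sources: [0:e, 1:a, 2:u]
N(rest) = Σ N(rest − s) over sources s of rest; N(one piece) = 1:
  size 1 → [1]=1  [7]=1  [10]=1
  size 2 → [1,7]=2  [1,10]=2  [6,7]=1  [7,10]=2  [9,10]=1
  size 3 → [1,6,7]=3  [1,7,10]=6  [1,9,10]=3  [5,6,7]=1  [6,7,10]=3  [7,9,10]=3  [8,9,10]=1
  size 4 → [0,5,6,7]=1  [1,5,6,7]=4  [1,6,7,10]=12  [1,7,9,10]=12  [1,8,9,10]=4  [4,8,9,10]=1  [5,6,7,10]=4  [6,7,9,10]=6  [7,8,9,10]=4
  size 5 → [0,1,5,6,7]=5  [0,5,6,7,10]=5  [1,4,8,9,10]=5  [1,5,6,7,10]=20  [1,6,7,9,10]=30  [1,7,8,9,10]=20  [3,4,8,9,10]=1  [4,7,8,9,10]=5  [5,6,7,9,10]=10  [6,7,8,9,10]=10
  size 6 → [0,1,5,6,7,10]=30  [0,5,6,7,9,10]=15  [1,3,4,8,9,10]=6  [1,4,7,8,9,10]=30  [1,5,6,7,9,10]=60  [1,6,7,8,9,10]=60  [2,3,4,8,9,10]=1  [3,4,7,8,9,10]=6  [4,6,7,8,9,10]=15  [5,6,7,8,9,10]=20
  size 7 → [0,1,5,6,7,9,10]=105  [0,5,6,7,8,9,10]=35  [1,2,3,4,8,9,10]=7  [1,3,4,7,8,9,10]=42  [1,4,6,7,8,9,10]=105  [1,5,6,7,8,9,10]=140  [2,3,4,7,8,9,10]=7  [3,4,6,7,8,9,10]=21  [4,5,6,7,8,9,10]=35
  size 8 → [0,1,5,6,7,8,9,10]=280  [0,4,5,6,7,8,9,10]=70  [1,2,3,4,7,8,9,10]=56  [1,3,4,6,7,8,9,10]=168  [1,4,5,6,7,8,9,10]=280  [2,3,4,6,7,8,9,10]=28  [3,4,5,6,7,8,9,10]=56
  size 9 → [0,1,4,5,6,7,8,9,10]=630  [0,3,4,5,6,7,8,9,10]=126  [1,2,3,4,6,7,8,9,10]=252  [1,3,4,5,6,7,8,9,10]=504  [2,3,4,5,6,7,8,9,10]=84
  first=0(e) contributes 840
  first=1(a) contributes 210
  first=2(u) contributes 1260
|[w]| = 2310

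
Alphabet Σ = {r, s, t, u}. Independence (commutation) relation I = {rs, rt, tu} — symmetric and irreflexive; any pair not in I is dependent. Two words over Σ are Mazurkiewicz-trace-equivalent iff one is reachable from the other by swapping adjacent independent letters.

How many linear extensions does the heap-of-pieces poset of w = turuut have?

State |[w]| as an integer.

#0=t has no predecessor
#1=u has no predecessor
#2=r depends on [1:u]
#3=u depends on [2:r]
#4=u depends on [3:u]
#5=t depends on [0:t]
sources: [0:t, 1:u]
N(rest) = Σ N(rest − s) over sources s of rest; N(one piece) = 1:
  size 1 → [4]=1  [5]=1
  size 2 → [0,5]=1  [3,4]=1  [4,5]=2
  size 3 → [0,4,5]=3  [2,3,4]=1  [3,4,5]=3
  size 4 → [0,3,4,5]=6  [1,2,3,4]=1  [2,3,4,5]=4
  first=0(t) contributes 5
  first=1(u) contributes 10
|[w]| = 15

15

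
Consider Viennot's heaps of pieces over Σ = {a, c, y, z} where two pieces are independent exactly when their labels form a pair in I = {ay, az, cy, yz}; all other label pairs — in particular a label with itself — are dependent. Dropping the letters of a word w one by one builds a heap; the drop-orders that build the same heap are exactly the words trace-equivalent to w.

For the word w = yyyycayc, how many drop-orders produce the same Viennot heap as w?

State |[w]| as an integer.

56

0(y) covers ∅
1(y) covers 0:y
2(y) covers 1:y
3(y) covers 2:y
4(c) covers ∅
5(a) covers 4:c
6(y) covers 3:y
7(c) covers 5:a
floor of heap: 0:y, 4:c
completions by unplaced set U, small U first (add the entries for U minus each lowest piece of U):
  |U|=1: {6}:1  {7}:1
  |U|=2: {3,6}:1  {5,7}:1  {6,7}:2
  |U|=3: {2,3,6}:1  {3,6,7}:3  {4,5,7}:1  {5,6,7}:3
  |U|=4: {1,2,3,6}:1  {2,3,6,7}:4  {3,5,6,7}:6  {4,5,6,7}:4
  |U|=5: {0,1,2,3,6}:1  {1,2,3,6,7}:5  {2,3,5,6,7}:10  {3,4,5,6,7}:10
  |U|=6: {0,1,2,3,6,7}:6  {1,2,3,5,6,7}:15  {2,3,4,5,6,7}:20
  start at 0(y): 35
  start at 4(c): 21
sum over floor = 56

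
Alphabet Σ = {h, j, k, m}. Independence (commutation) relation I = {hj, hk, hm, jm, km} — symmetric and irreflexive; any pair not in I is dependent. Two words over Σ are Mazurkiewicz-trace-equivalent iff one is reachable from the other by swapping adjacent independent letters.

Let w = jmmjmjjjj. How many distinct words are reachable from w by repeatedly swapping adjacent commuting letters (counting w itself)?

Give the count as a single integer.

0(j) covers ∅
1(m) covers ∅
2(m) covers 1:m
3(j) covers 0:j
4(m) covers 2:m
5(j) covers 3:j
6(j) covers 5:j
7(j) covers 6:j
8(j) covers 7:j
floor of heap: 0:j, 1:m
completions by unplaced set U, small U first (add the entries for U minus each lowest piece of U):
  |U|=1: {4}:1  {8}:1
  |U|=2: {2,4}:1  {4,8}:2  {7,8}:1
  |U|=3: {1,2,4}:1  {2,4,8}:3  {4,7,8}:3  {6,7,8}:1
  |U|=4: {1,2,4,8}:4  {2,4,7,8}:6  {4,6,7,8}:4  {5,6,7,8}:1
  |U|=5: {1,2,4,7,8}:10  {2,4,6,7,8}:10  {3,5,6,7,8}:1  {4,5,6,7,8}:5
  |U|=6: {0,3,5,6,7,8}:1  {1,2,4,6,7,8}:20  {2,4,5,6,7,8}:15  {3,4,5,6,7,8}:6
  |U|=7: {0,3,4,5,6,7,8}:7  {1,2,4,5,6,7,8}:35  {2,3,4,5,6,7,8}:21
  start at 0(j): 56
  start at 1(m): 28
sum over floor = 84

84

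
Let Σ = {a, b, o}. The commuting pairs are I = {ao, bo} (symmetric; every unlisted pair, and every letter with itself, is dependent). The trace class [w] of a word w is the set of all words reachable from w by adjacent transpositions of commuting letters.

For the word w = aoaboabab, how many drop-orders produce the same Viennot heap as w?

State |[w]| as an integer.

#0=a has no predecessor
#1=o has no predecessor
#2=a depends on [0:a]
#3=b depends on [2:a]
#4=o depends on [1:o]
#5=a depends on [3:b]
#6=b depends on [5:a]
#7=a depends on [6:b]
#8=b depends on [7:a]
sources: [0:a, 1:o]
N(rest) = Σ N(rest − s) over sources s of rest; N(one piece) = 1:
  size 1 → [4]=1  [8]=1
  size 2 → [1,4]=1  [4,8]=2  [7,8]=1
  size 3 → [1,4,8]=3  [4,7,8]=3  [6,7,8]=1
  size 4 → [1,4,7,8]=6  [4,6,7,8]=4  [5,6,7,8]=1
  size 5 → [1,4,6,7,8]=10  [3,5,6,7,8]=1  [4,5,6,7,8]=5
  size 6 → [1,4,5,6,7,8]=15  [2,3,5,6,7,8]=1  [3,4,5,6,7,8]=6
  size 7 → [0,2,3,5,6,7,8]=1  [1,3,4,5,6,7,8]=21  [2,3,4,5,6,7,8]=7
  first=0(a) contributes 28
  first=1(o) contributes 8
|[w]| = 36

36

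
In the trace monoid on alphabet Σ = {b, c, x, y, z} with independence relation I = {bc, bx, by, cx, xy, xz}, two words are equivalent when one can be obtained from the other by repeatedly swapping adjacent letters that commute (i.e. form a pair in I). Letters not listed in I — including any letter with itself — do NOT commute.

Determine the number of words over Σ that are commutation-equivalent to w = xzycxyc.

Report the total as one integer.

21

0(x) covers ∅
1(z) covers ∅
2(y) covers 1:z
3(c) covers 2:y
4(x) covers 0:x
5(y) covers 3:c
6(c) covers 5:y
floor of heap: 0:x, 1:z
completions by unplaced set U, small U first (add the entries for U minus each lowest piece of U):
  |U|=1: {4}:1  {6}:1
  |U|=2: {0,4}:1  {4,6}:2  {5,6}:1
  |U|=3: {0,4,6}:3  {3,5,6}:1  {4,5,6}:3
  |U|=4: {0,4,5,6}:6  {2,3,5,6}:1  {3,4,5,6}:4
  |U|=5: {0,3,4,5,6}:10  {1,2,3,5,6}:1  {2,3,4,5,6}:5
  start at 0(x): 6
  start at 1(z): 15
sum over floor = 21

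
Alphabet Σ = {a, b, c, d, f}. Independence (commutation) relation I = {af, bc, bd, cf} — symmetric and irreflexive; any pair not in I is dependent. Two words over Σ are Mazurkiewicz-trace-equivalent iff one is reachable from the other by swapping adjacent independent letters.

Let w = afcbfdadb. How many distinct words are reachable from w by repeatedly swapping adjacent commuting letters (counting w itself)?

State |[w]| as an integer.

14

#0=a has no predecessor
#1=f has no predecessor
#2=c depends on [0:a]
#3=b depends on [0:a, 1:f]
#4=f depends on [3:b]
#5=d depends on [2:c, 4:f]
#6=a depends on [5:d]
#7=d depends on [6:a]
#8=b depends on [6:a]
sources: [0:a, 1:f]
N(rest) = Σ N(rest − s) over sources s of rest; N(one piece) = 1:
  size 1 → [7]=1  [8]=1
  size 2 → [7,8]=2
  size 3 → [6,7,8]=2
  size 4 → [5,6,7,8]=2
  size 5 → [2,5,6,7,8]=2  [4,5,6,7,8]=2
  size 6 → [2,4,5,6,7,8]=4  [3,4,5,6,7,8]=2
  size 7 → [1,3,4,5,6,7,8]=2  [2,3,4,5,6,7,8]=6
  first=0(a) contributes 8
  first=1(f) contributes 6
|[w]| = 14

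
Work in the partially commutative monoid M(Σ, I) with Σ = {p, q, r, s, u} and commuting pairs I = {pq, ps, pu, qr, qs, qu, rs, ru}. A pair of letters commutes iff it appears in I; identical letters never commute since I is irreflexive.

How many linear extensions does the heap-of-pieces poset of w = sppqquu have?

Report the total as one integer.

0(s) covers ∅
1(p) covers ∅
2(p) covers 1:p
3(q) covers ∅
4(q) covers 3:q
5(u) covers 0:s
6(u) covers 5:u
floor of heap: 0:s, 1:p, 3:q
completions by unplaced set U, small U first (add the entries for U minus each lowest piece of U):
  |U|=1: {2}:1  {4}:1  {6}:1
  |U|=2: {1,2}:1  {2,4}:2  {2,6}:2  {3,4}:1  {4,6}:2  {5,6}:1
  |U|=3: {0,5,6}:1  {1,2,4}:3  {1,2,6}:3  {2,3,4}:3  {2,4,6}:6  {2,5,6}:3  {3,4,6}:3  {4,5,6}:3
  |U|=4: {0,2,5,6}:4  {0,4,5,6}:4  {1,2,3,4}:6  {1,2,4,6}:12  {1,2,5,6}:6  {2,3,4,6}:12  {2,4,5,6}:12  {3,4,5,6}:6
  |U|=5: {0,1,2,5,6}:10  {0,2,4,5,6}:20  {0,3,4,5,6}:10  {1,2,3,4,6}:30  {1,2,4,5,6}:30  {2,3,4,5,6}:30
  start at 0(s): 90
  start at 1(p): 60
  start at 3(q): 60
sum over floor = 210

210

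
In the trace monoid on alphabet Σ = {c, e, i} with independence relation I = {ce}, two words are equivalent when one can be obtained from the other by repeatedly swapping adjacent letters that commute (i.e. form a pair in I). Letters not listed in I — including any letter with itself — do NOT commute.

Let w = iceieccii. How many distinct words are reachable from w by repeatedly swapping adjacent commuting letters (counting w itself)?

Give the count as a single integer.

6

piece 0:i — minimal
piece 1:c rests on {0:i}
piece 2:e rests on {0:i}
piece 3:i rests on {1:c, 2:e}
piece 4:e rests on {3:i}
piece 5:c rests on {3:i}
piece 6:c rests on {5:c}
piece 7:i rests on {4:e, 6:c}
piece 8:i rests on {7:i}
minimal pieces: {0:i}
ways to finish when only these pieces remain (= sum over removing one remaining piece with nothing left below it):
  1 left: {8}→1
  2 left: {7,8}→1
  3 left: {4,7,8}→1  {6,7,8}→1
  4 left: {4,6,7,8}→2  {5,6,7,8}→1
  5 left: {4,5,6,7,8}→3
  6 left: {3,4,5,6,7,8}→3
  7 left: {1,3,4,5,6,7,8}→3  {2,3,4,5,6,7,8}→3
  placing 0:i first → 6 extensions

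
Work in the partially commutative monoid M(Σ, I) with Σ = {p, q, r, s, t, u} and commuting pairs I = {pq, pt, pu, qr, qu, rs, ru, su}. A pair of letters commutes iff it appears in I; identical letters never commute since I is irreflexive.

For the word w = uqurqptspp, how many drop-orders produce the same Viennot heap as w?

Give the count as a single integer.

piece 0:u — minimal
piece 1:q — minimal
piece 2:u rests on {0:u}
piece 3:r — minimal
piece 4:q rests on {1:q}
piece 5:p rests on {3:r}
piece 6:t rests on {2:u, 3:r, 4:q}
piece 7:s rests on {5:p, 6:t}
piece 8:p rests on {7:s}
piece 9:p rests on {8:p}
minimal pieces: {0:u, 1:q, 3:r}
ways to finish when only these pieces remain (= sum over removing one remaining piece with nothing left below it):
  1 left: {9}→1
  2 left: {8,9}→1
  3 left: {7,8,9}→1
  4 left: {5,7,8,9}→1  {6,7,8,9}→1
  5 left: {2,6,7,8,9}→1  {4,6,7,8,9}→1  {5,6,7,8,9}→2
  6 left: {0,2,6,7,8,9}→1  {1,4,6,7,8,9}→1  {2,4,6,7,8,9}→2  {2,5,6,7,8,9}→3  {3,5,6,7,8,9}→2  {4,5,6,7,8,9}→3
  7 left: {0,2,4,6,7,8,9}→3  {0,2,5,6,7,8,9}→4  {1,2,4,6,7,8,9}→3  {1,4,5,6,7,8,9}→4  {2,3,5,6,7,8,9}→5  {2,4,5,6,7,8,9}→8  {3,4,5,6,7,8,9}→5
  8 left: {0,1,2,4,6,7,8,9}→6  {0,2,3,5,6,7,8,9}→9  {0,2,4,5,6,7,8,9}→15  {1,2,4,5,6,7,8,9}→15  {1,3,4,5,6,7,8,9}→9  {2,3,4,5,6,7,8,9}→18
  placing 0:u first → 42 extensions
  placing 1:q first → 42 extensions
  placing 3:r first → 36 extensions
total linear extensions = 120

120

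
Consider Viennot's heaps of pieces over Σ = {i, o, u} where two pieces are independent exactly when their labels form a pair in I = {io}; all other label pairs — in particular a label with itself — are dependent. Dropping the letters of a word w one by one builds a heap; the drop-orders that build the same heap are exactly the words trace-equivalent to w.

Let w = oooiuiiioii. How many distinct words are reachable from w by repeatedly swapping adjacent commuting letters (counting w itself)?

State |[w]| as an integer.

24

0(o) covers ∅
1(o) covers 0:o
2(o) covers 1:o
3(i) covers ∅
4(u) covers 2:o, 3:i
5(i) covers 4:u
6(i) covers 5:i
7(i) covers 6:i
8(o) covers 4:u
9(i) covers 7:i
10(i) covers 9:i
floor of heap: 0:o, 3:i
completions by unplaced set U, small U first (add the entries for U minus each lowest piece of U):
  |U|=1: {8}:1  {10}:1
  |U|=2: {8,10}:2  {9,10}:1
  |U|=3: {7,9,10}:1  {8,9,10}:3
  |U|=4: {6,7,9,10}:1  {7,8,9,10}:4
  |U|=5: {5,6,7,9,10}:1  {6,7,8,9,10}:5
  |U|=6: {5,6,7,8,9,10}:6
  |U|=7: {4,5,6,7,8,9,10}:6
  |U|=8: {2,4,5,6,7,8,9,10}:6  {3,4,5,6,7,8,9,10}:6
  |U|=9: {1,2,4,5,6,7,8,9,10}:6  {2,3,4,5,6,7,8,9,10}:12
  start at 0(o): 18
  start at 3(i): 6
sum over floor = 24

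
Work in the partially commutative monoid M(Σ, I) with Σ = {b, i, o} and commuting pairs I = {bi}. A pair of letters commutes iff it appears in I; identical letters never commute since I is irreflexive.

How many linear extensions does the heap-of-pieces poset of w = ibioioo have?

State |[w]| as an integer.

3

piece 0:i — minimal
piece 1:b — minimal
piece 2:i rests on {0:i}
piece 3:o rests on {1:b, 2:i}
piece 4:i rests on {3:o}
piece 5:o rests on {4:i}
piece 6:o rests on {5:o}
minimal pieces: {0:i, 1:b}
ways to finish when only these pieces remain (= sum over removing one remaining piece with nothing left below it):
  1 left: {6}→1
  2 left: {5,6}→1
  3 left: {4,5,6}→1
  4 left: {3,4,5,6}→1
  5 left: {1,3,4,5,6}→1  {2,3,4,5,6}→1
  placing 0:i first → 2 extensions
  placing 1:b first → 1 extensions
total linear extensions = 3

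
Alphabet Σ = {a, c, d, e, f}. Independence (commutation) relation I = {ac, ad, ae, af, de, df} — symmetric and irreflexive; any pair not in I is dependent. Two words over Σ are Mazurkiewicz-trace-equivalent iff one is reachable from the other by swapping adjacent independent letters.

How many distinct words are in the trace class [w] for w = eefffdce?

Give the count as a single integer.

piece 0:e — minimal
piece 1:e rests on {0:e}
piece 2:f rests on {1:e}
piece 3:f rests on {2:f}
piece 4:f rests on {3:f}
piece 5:d — minimal
piece 6:c rests on {4:f, 5:d}
piece 7:e rests on {6:c}
minimal pieces: {0:e, 5:d}
ways to finish when only these pieces remain (= sum over removing one remaining piece with nothing left below it):
  1 left: {7}→1
  2 left: {6,7}→1
  3 left: {4,6,7}→1  {5,6,7}→1
  4 left: {3,4,6,7}→1  {4,5,6,7}→2
  5 left: {2,3,4,6,7}→1  {3,4,5,6,7}→3
  6 left: {1,2,3,4,6,7}→1  {2,3,4,5,6,7}→4
  placing 0:e first → 5 extensions
  placing 5:d first → 1 extensions
total linear extensions = 6

6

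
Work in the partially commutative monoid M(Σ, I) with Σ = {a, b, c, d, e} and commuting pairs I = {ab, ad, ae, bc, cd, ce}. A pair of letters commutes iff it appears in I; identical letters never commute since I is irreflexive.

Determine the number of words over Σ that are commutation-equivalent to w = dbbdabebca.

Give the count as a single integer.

120

#0=d has no predecessor
#1=b depends on [0:d]
#2=b depends on [1:b]
#3=d depends on [2:b]
#4=a has no predecessor
#5=b depends on [3:d]
#6=e depends on [5:b]
#7=b depends on [6:e]
#8=c depends on [4:a]
#9=a depends on [8:c]
sources: [0:d, 4:a]
N(rest) = Σ N(rest − s) over sources s of rest; N(one piece) = 1:
  size 1 → [7]=1  [9]=1
  size 2 → [6,7]=1  [7,9]=2  [8,9]=1
  size 3 → [4,8,9]=1  [5,6,7]=1  [6,7,9]=3  [7,8,9]=3
  size 4 → [3,5,6,7]=1  [4,7,8,9]=4  [5,6,7,9]=4  [6,7,8,9]=6
  size 5 → [2,3,5,6,7]=1  [3,5,6,7,9]=5  [4,6,7,8,9]=10  [5,6,7,8,9]=10
  size 6 → [1,2,3,5,6,7]=1  [2,3,5,6,7,9]=6  [3,5,6,7,8,9]=15  [4,5,6,7,8,9]=20
  size 7 → [0,1,2,3,5,6,7]=1  [1,2,3,5,6,7,9]=7  [2,3,5,6,7,8,9]=21  [3,4,5,6,7,8,9]=35
  size 8 → [0,1,2,3,5,6,7,9]=8  [1,2,3,5,6,7,8,9]=28  [2,3,4,5,6,7,8,9]=56
  first=0(d) contributes 84
  first=4(a) contributes 36
|[w]| = 120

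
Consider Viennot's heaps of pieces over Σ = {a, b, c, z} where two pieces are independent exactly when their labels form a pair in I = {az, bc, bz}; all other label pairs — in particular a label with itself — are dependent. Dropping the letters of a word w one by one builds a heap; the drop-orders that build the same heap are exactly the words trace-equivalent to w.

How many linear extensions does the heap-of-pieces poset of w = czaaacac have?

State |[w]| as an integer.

0(c) covers ∅
1(z) covers 0:c
2(a) covers 0:c
3(a) covers 2:a
4(a) covers 3:a
5(c) covers 1:z, 4:a
6(a) covers 5:c
7(c) covers 6:a
floor of heap: 0:c
completions by unplaced set U, small U first (add the entries for U minus each lowest piece of U):
  |U|=1: {7}:1
  |U|=2: {6,7}:1
  |U|=3: {5,6,7}:1
  |U|=4: {1,5,6,7}:1  {4,5,6,7}:1
  |U|=5: {1,4,5,6,7}:2  {3,4,5,6,7}:1
  |U|=6: {1,3,4,5,6,7}:3  {2,3,4,5,6,7}:1
  start at 0(c): 4

4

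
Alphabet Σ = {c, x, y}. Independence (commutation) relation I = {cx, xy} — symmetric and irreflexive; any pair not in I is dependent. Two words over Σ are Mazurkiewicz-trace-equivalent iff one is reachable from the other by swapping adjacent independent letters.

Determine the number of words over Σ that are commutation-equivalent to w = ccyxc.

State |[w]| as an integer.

drop 0:c onto floor
drop 1:c onto {0:c}
drop 2:y onto {1:c}
drop 3:x onto floor
drop 4:c onto {2:y}
ground layer = {0:c, 3:x}
drop-orders for the pieces not yet dropped (sum over which currently-grounded one goes next):
  1 to go: {3} 1  {4} 1
  2 to go: {2,4} 1  {3,4} 2
  3 to go: {1,2,4} 1  {2,3,4} 3
  if 0:c drops first: 4 orders
  if 3:x drops first: 1 orders
heap linearizations: 5

5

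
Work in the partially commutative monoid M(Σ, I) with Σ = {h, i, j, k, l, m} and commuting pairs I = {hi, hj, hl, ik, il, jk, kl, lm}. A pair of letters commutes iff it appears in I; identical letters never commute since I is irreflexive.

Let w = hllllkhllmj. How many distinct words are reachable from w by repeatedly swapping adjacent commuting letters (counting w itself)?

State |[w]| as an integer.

210

0(h) covers ∅
1(l) covers ∅
2(l) covers 1:l
3(l) covers 2:l
4(l) covers 3:l
5(k) covers 0:h
6(h) covers 5:k
7(l) covers 4:l
8(l) covers 7:l
9(m) covers 6:h
10(j) covers 8:l, 9:m
floor of heap: 0:h, 1:l
completions by unplaced set U, small U first (add the entries for U minus each lowest piece of U):
  |U|=1: {10}:1
  |U|=2: {8,10}:1  {9,10}:1
  |U|=3: {6,9,10}:1  {7,8,10}:1  {8,9,10}:2
  |U|=4: {4,7,8,10}:1  {5,6,9,10}:1  {6,8,9,10}:3  {7,8,9,10}:3
  |U|=5: {0,5,6,9,10}:1  {3,4,7,8,10}:1  {4,7,8,9,10}:4  {5,6,8,9,10}:4  {6,7,8,9,10}:6
  |U|=6: {0,5,6,8,9,10}:5  {2,3,4,7,8,10}:1  {3,4,7,8,9,10}:5  {4,6,7,8,9,10}:10  {5,6,7,8,9,10}:10
  |U|=7: {0,5,6,7,8,9,10}:15  {1,2,3,4,7,8,10}:1  {2,3,4,7,8,9,10}:6  {3,4,6,7,8,9,10}:15  {4,5,6,7,8,9,10}:20
  |U|=8: {0,4,5,6,7,8,9,10}:35  {1,2,3,4,7,8,9,10}:7  {2,3,4,6,7,8,9,10}:21  {3,4,5,6,7,8,9,10}:35
  |U|=9: {0,3,4,5,6,7,8,9,10}:70  {1,2,3,4,6,7,8,9,10}:28  {2,3,4,5,6,7,8,9,10}:56
  start at 0(h): 84
  start at 1(l): 126
sum over floor = 210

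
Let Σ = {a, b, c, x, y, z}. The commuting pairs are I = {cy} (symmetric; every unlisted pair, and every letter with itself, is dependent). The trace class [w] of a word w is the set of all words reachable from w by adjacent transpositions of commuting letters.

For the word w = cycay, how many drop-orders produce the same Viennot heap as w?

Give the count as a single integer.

piece 0:c — minimal
piece 1:y — minimal
piece 2:c rests on {0:c}
piece 3:a rests on {1:y, 2:c}
piece 4:y rests on {3:a}
minimal pieces: {0:c, 1:y}
ways to finish when only these pieces remain (= sum over removing one remaining piece with nothing left below it):
  1 left: {4}→1
  2 left: {3,4}→1
  3 left: {1,3,4}→1  {2,3,4}→1
  placing 0:c first → 2 extensions
  placing 1:y first → 1 extensions
total linear extensions = 3

3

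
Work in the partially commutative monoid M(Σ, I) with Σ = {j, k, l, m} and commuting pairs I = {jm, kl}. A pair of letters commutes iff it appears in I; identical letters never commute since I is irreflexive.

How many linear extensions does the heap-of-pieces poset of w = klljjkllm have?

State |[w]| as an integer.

9

0(k) covers ∅
1(l) covers ∅
2(l) covers 1:l
3(j) covers 0:k, 2:l
4(j) covers 3:j
5(k) covers 4:j
6(l) covers 4:j
7(l) covers 6:l
8(m) covers 5:k, 7:l
floor of heap: 0:k, 1:l
completions by unplaced set U, small U first (add the entries for U minus each lowest piece of U):
  |U|=1: {8}:1
  |U|=2: {5,8}:1  {7,8}:1
  |U|=3: {5,7,8}:2  {6,7,8}:1
  |U|=4: {5,6,7,8}:3
  |U|=5: {4,5,6,7,8}:3
  |U|=6: {3,4,5,6,7,8}:3
  |U|=7: {0,3,4,5,6,7,8}:3  {2,3,4,5,6,7,8}:3
  start at 0(k): 3
  start at 1(l): 6
sum over floor = 9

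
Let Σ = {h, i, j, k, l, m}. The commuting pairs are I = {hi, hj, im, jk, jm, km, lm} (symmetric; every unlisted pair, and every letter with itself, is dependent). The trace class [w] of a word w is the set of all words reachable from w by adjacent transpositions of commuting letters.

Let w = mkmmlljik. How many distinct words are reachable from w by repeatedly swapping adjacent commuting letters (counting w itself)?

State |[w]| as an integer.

drop 0:m onto floor
drop 1:k onto floor
drop 2:m onto {0:m}
drop 3:m onto {2:m}
drop 4:l onto {1:k}
drop 5:l onto {4:l}
drop 6:j onto {5:l}
drop 7:i onto {6:j}
drop 8:k onto {7:i}
ground layer = {0:m, 1:k}
drop-orders for the pieces not yet dropped (sum over which currently-grounded one goes next):
  1 to go: {3} 1  {8} 1
  2 to go: {2,3} 1  {3,8} 2  {7,8} 1
  3 to go: {0,2,3} 1  {2,3,8} 3  {3,7,8} 3  {6,7,8} 1
  4 to go: {0,2,3,8} 4  {2,3,7,8} 6  {3,6,7,8} 4  {5,6,7,8} 1
  5 to go: {0,2,3,7,8} 10  {2,3,6,7,8} 10  {3,5,6,7,8} 5  {4,5,6,7,8} 1
  6 to go: {0,2,3,6,7,8} 20  {1,4,5,6,7,8} 1  {2,3,5,6,7,8} 15  {3,4,5,6,7,8} 6
  7 to go: {0,2,3,5,6,7,8} 35  {1,3,4,5,6,7,8} 7  {2,3,4,5,6,7,8} 21
  if 0:m drops first: 28 orders
  if 1:k drops first: 56 orders
heap linearizations: 84

84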